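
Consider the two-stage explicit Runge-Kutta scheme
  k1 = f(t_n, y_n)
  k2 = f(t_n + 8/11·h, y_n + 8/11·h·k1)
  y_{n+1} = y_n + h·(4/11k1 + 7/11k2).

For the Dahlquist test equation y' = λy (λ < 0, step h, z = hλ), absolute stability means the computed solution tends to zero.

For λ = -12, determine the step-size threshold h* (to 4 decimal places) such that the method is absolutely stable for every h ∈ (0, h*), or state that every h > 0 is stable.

(-2.1607,0); λ=-12 ⇒ h* = (121/56)/12 = 0.1801.

On y'=λy, z=hλ:
  k1=λy_n ⇒ h·k1=z·y_n;  k2=λ(1+8/11z)y_n ⇒ h·k2=z(1+8/11z)y_n
  y_{n+1}/y_n = 1 + 4/11z + 7/11z(1+8/11z) = 1 + z + 56/121z²
  R(z) = 1 + z + 56/121z².

Boundary: |R(x)|=1, x<0.
x=-0.74: |R|=0.5134
R=1: x+56/121x²=0 ⇒ x=−121/56=-2.1607; min R=1−1/(4·56/121)=0.4598>−1
Confirm numerically:
  x=-1.800: |R|=0.69950 <1
  x=-1.754: |R|=0.66984 <1
  x=-1.282: |R|=0.47864 <1
  x=-1.163: |R|=0.46298 <1
  x=-2.600: |R|=1.52860 >1
  x=-2.377: |R|=1.23794 >1
So |R|<1 on (-2.1607, 0).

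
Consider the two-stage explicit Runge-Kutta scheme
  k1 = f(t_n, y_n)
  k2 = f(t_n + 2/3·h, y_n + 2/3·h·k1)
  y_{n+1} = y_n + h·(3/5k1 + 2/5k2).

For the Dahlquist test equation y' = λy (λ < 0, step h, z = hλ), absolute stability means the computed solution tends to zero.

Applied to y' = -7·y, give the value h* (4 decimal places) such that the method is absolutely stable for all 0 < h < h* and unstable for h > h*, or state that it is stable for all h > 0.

(-3.7500,0); λ=-7 ⇒ h* = (15/4)/7 = 0.5357.

Set f=λy, z=hλ:
  k1=λy_n ⇒ h·k1=z·y_n;  k2=λ(1+2/3z)y_n ⇒ h·k2=z(1+2/3z)y_n
  y_{n+1}/y_n = 1 + 3/5z + 2/5z(1+2/3z) = 1 + z + 4/15z²
  so R(z) = 1 + z + 4/15z².

Find x<0 with |R(x)|<1.
x=-1.37: |R|=0.1305
R=1: x+4/15x²=0 ⇒ x=−15/4=-3.7500; min R=1−1/(4·4/15)=0.0625>−1
Confirm numerically:
  x=-3.715: |R|=0.96533 <1
  x=-2.453: |R|=0.15159 <1
  x=-1.854: |R|=0.06262 <1
  x=-1.538: |R|=0.09279 <1
  x=-4.326: |R|=1.66447 >1
  x=-4.267: |R|=1.58828 >1
  x=-4.149: |R|=1.44145 >1
So |R|<1 on (-3.7500, 0).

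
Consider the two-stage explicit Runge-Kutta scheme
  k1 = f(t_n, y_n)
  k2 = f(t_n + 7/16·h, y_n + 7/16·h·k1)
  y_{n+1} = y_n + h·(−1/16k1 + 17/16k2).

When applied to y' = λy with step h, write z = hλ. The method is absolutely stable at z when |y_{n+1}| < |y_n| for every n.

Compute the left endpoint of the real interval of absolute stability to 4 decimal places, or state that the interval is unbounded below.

Set f=λy, z=hλ:
  k1=λy_n ⇒ h·k1=z·y_n;  k2=λ(1+7/16z)y_n ⇒ h·k2=z(1+7/16z)y_n
  y_{n+1}/y_n = 1 − 1/16z + 17/16z(1+7/16z) = 1 + z + 119/256z²
  so R(z) = 1 + z + 119/256z².

Need |R(x)|<1, x<0.
x=-0.85: |R|=0.4858
R=1: x+119/256x²=0 ⇒ x=−256/119=-2.1513; min R=1−1/(4·119/256)=0.4622>−1
Confirm numerically:
  x=-1.923: |R|=0.79596 <1
  x=-1.583: |R|=0.58185 <1
  x=-1.514: |R|=0.55151 <1
  x=-0.927: |R|=0.47245 <1
  x=-2.491: |R|=1.39339 >1
  x=-2.202: |R|=1.05194 >1
So |R|<1 on (-2.1513, 0).

left endpoint -2.1513.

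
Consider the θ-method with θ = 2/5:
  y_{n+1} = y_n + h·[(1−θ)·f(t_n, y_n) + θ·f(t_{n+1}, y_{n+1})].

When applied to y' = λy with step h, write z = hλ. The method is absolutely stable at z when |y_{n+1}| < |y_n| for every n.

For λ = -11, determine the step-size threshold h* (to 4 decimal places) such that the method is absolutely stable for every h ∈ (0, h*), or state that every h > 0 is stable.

(-10.0000,0); λ=-11 ⇒ h* = (10)/11 = 0.9091.

With y'=λy (z=hλ):
  y_{n+1} = y_n + z·[3/5·y_n + 2/5·y_{n+1}] ⇒ (1 − 2/5z)y_{n+1} = (1 + 3/5z)y_n
  Hence R(z) = (1 + 3/5z)/(1 − 2/5z).

Boundary: |R(x)|=1, x<0.
x=-0.93: |R|=0.3222
R=−1: 1+3/5x = −1+2/5x ⇒ -1/5x=2 ⇒ x=2/(-1/5)=-10.0000
Confirm numerically:
  x=-9.335: |R|=0.97191 <1
  x=-6.853: |R|=0.83177 <1
  x=-6.041: |R|=0.76824 <1
  x=-10.426: |R|=1.01648 >1
  x=-10.085: |R|=1.00338 >1
Stable set (-10.0000, 0).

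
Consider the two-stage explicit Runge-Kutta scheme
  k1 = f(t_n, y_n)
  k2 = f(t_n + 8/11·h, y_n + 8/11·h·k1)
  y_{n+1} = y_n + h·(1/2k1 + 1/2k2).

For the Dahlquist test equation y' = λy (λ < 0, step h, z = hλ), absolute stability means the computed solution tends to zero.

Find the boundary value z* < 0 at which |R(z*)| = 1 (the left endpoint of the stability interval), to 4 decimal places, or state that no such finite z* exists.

z* = -2.7500.

With y'=λy (z=hλ):
  k1=λy_n ⇒ h·k1=z·y_n;  k2=λ(1+8/11z)y_n ⇒ h·k2=z(1+8/11z)y_n
  y_{n+1}/y_n = 1 + 1/2z + 1/2z(1+8/11z) = 1 + z + 4/11z²
  ⇒ R(z) = 1 + z + 4/11z².

Find x<0 with |R(x)|<1.
x=-1.6: |R|=0.3309
R=1: x+4/11x²=0 ⇒ x=−11/4=-2.7500; min R=1−1/(4·4/11)=0.3125>−1
Confirm numerically:
  x=-2.243: |R|=0.58647 <1
  x=-2.112: |R|=0.51002 <1
  x=-2.073: |R|=0.48967 <1
  x=-3.343: |R|=1.72087 >1
  x=-3.140: |R|=1.44531 >1
Stable set (-2.7500, 0).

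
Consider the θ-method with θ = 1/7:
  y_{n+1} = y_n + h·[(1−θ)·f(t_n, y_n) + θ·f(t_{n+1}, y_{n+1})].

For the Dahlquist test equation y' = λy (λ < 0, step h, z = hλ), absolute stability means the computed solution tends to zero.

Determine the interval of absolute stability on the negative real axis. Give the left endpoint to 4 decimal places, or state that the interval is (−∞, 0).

(-2.8000, 0).

Set f=λy, z=hλ:
  y_{n+1} = y_n + z·[6/7·y_n + 1/7·y_{n+1}] ⇒ (1 − 1/7z)y_{n+1} = (1 + 6/7z)y_n
  Hence R(z) = (1 + 6/7z)/(1 − 1/7z).

Need |R(x)|<1, x<0.
x=-1.37: |R|=0.1458
R=−1: 1+6/7x = −1+1/7x ⇒ -5/7x=2 ⇒ x=2/(-5/7)=-2.8000
Confirm numerically:
  x=-2.502: |R|=0.84319 <1
  x=-2.035: |R|=0.57665 <1
  x=-1.789: |R|=0.42485 <1
  x=-1.544: |R|=0.26498 <1
  x=-3.195: |R|=1.19372 >1
  x=-3.103: |R|=1.14996 >1
  x=-2.887: |R|=1.04400 >1
Stable set (-2.8000, 0).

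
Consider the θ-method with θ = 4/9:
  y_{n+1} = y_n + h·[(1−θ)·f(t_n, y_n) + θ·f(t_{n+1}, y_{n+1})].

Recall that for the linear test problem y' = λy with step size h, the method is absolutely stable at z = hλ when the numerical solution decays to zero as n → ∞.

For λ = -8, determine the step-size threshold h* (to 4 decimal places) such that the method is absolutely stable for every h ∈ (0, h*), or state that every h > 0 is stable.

(-18.0000,0); λ=-8 ⇒ h* = (18)/8 = 2.2500.

Test eqn y'=λy, z=hλ:
  y_{n+1} = y_n + z·[5/9·y_n + 4/9·y_{n+1}] ⇒ (1 − 4/9z)y_{n+1} = (1 + 5/9z)y_n
  ⇒ R(z) = (1 + 5/9z)/(1 − 4/9z).

Boundary: |R(x)|=1, x<0.
x=-1.63: |R|=0.0548
R=−1: 1+5/9x = −1+4/9x ⇒ -1/9x=2 ⇒ x=2/(-1/9)=-18.0000
Confirm numerically:
  x=-16.473: |R|=0.97961 <1
  x=-15.749: |R|=0.96873 <1
  x=-8.217: |R|=0.76634 <1
  x=-18.445: |R|=1.00538 >1
  x=-18.400: |R|=1.00484 >1
  x=-18.139: |R|=1.00170 >1
Interval (-18.0000, 0).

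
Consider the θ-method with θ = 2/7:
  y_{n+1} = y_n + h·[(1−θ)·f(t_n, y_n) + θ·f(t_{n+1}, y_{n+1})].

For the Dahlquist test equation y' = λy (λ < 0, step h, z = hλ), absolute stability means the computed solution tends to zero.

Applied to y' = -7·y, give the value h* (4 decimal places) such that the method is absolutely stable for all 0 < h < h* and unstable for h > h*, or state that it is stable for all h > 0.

With y'=λy (z=hλ):
  y_{n+1} = y_n + z·[5/7·y_n + 2/7·y_{n+1}] ⇒ (1 − 2/7z)y_{n+1} = (1 + 5/7z)y_n
  so R(z) = (1 + 5/7z)/(1 − 2/7z).

Find x<0 with |R(x)|<1.
x=-1.58: |R|=0.0886
R=−1: 1+5/7x = −1+2/7x ⇒ -3/7x=2 ⇒ x=2/(-3/7)=-4.6667
Confirm numerically:
  x=-3.673: |R|=0.79221 <1
  x=-3.639: |R|=0.78407 <1
  x=-3.304: |R|=0.69959 <1
  x=-5.172: |R|=1.08741 >1
  x=-4.980: |R|=1.05542 >1
  x=-4.760: |R|=1.01695 >1
Interval (-4.6667, 0).

(-4.6667,0); λ=-7 ⇒ h* = (14/3)/7 = 0.6667.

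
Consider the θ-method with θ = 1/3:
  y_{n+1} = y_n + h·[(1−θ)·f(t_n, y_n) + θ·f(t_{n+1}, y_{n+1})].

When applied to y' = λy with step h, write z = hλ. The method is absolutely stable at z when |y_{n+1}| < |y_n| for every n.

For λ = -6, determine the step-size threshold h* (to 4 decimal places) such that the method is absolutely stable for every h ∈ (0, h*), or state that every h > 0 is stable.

(-6.0000,0); λ=-6 ⇒ h* = (6)/6 = 1.0000.

With y'=λy (z=hλ):
  y_{n+1} = y_n + z·[2/3·y_n + 1/3·y_{n+1}] ⇒ (1 − 1/3z)y_{n+1} = (1 + 2/3z)y_n
  R(z) = (1 + 2/3z)/(1 − 1/3z).

Find x<0 with |R(x)|<1.
x=-1.67: |R|=0.0728
R=−1: 1+2/3x = −1+1/3x ⇒ -1/3x=2 ⇒ x=2/(-1/3)=-6.0000
Confirm numerically:
  x=-4.962: |R|=0.86963 <1
  x=-4.941: |R|=0.86664 <1
  x=-3.957: |R|=0.70634 <1
  x=-6.322: |R|=1.03454 >1
  x=-6.247: |R|=1.02671 >1
  x=-6.237: |R|=1.02566 >1
So |R|<1 on (-6.0000, 0).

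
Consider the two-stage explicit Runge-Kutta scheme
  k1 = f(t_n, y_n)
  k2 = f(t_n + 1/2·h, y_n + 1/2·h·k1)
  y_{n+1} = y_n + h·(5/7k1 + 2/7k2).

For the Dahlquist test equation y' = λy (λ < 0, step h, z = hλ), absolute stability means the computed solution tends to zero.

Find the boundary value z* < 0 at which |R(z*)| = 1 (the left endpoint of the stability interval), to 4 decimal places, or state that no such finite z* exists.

With y'=λy (z=hλ):
  k1=λy_n ⇒ h·k1=z·y_n;  k2=λ(1+1/2z)y_n ⇒ h·k2=z(1+1/2z)y_n
  y_{n+1}/y_n = 1 + 5/7z + 2/7z(1+1/2z) = 1 + z + 1/7z²
  R(z) = 1 + z + 1/7z².

Boundary: |R(x)|=1, x<0.
x=-1.05: |R|=0.1075
R=1: x+1/7x²=0 ⇒ x=−7=-7.0000; min R=1−1/(4·1/7)=-0.7500>−1
Confirm numerically:
  x=-5.163: |R|=0.35492 <1
  x=-4.739: |R|=0.53070 <1
  x=-4.414: |R|=0.63066 <1
  x=-3.059: |R|=0.72222 <1
  x=-7.530: |R|=1.57013 >1
  x=-7.381: |R|=1.40174 >1
So |R|<1 on (-7.0000, 0).

left endpoint -7.0000.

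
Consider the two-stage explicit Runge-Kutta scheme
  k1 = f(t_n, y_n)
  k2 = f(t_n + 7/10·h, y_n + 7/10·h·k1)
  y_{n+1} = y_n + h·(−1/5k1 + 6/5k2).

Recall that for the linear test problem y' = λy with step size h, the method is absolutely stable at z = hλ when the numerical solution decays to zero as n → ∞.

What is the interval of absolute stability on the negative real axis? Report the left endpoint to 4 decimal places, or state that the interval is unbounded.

z∈(-1.1905,0).

With y'=λy (z=hλ):
  k1=λy_n ⇒ h·k1=z·y_n;  k2=λ(1+7/10z)y_n ⇒ h·k2=z(1+7/10z)y_n
  y_{n+1}/y_n = 1 − 1/5z + 6/5z(1+7/10z) = 1 + z + 21/25z²
  R(z) = 1 + z + 21/25z².

Solve |R(x)|<1 on ℝ⁻.
x=-1.55: |R|=1.4681
R=1: x+21/25x²=0 ⇒ x=−25/21=-1.1905; min R=1−1/(4·21/25)=0.7024>−1
Confirm numerically:
  x=-1.137: |R|=0.94893 <1
  x=-0.842: |R|=0.75353 <1
  x=-0.821: |R|=0.74519 <1
  x=-0.554: |R|=0.70381 <1
  x=-1.297: |R|=1.11606 >1
  x=-1.214: |R|=1.02399 >1
Interval (-1.1905, 0).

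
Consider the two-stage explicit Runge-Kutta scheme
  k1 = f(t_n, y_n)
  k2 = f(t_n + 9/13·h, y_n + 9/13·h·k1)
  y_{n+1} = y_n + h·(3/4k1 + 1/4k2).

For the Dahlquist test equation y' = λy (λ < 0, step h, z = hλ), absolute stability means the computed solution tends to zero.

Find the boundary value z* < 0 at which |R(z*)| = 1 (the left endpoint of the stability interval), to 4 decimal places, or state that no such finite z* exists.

With y'=λy (z=hλ):
  k1=λy_n ⇒ h·k1=z·y_n;  k2=λ(1+9/13z)y_n ⇒ h·k2=z(1+9/13z)y_n
  y_{n+1}/y_n = 1 + 3/4z + 1/4z(1+9/13z) = 1 + z + 9/52z²
  so R(z) = 1 + z + 9/52z².

Find x<0 with |R(x)|<1.
x=-1.2: |R|=0.0492
R=1: x+9/52x²=0 ⇒ x=−52/9=-5.7778; min R=1−1/(4·9/52)=-0.4444>−1
Confirm numerically:
  x=-5.488: |R|=0.72476 <1
  x=-3.308: |R|=0.41404 <1
  x=-3.002: |R|=0.44223 <1
  x=-2.488: |R|=0.41663 <1
  x=-6.199: |R|=1.45193 >1
  x=-5.909: |R|=1.13420 >1
Interval (-5.7778, 0).

z* = -5.7778.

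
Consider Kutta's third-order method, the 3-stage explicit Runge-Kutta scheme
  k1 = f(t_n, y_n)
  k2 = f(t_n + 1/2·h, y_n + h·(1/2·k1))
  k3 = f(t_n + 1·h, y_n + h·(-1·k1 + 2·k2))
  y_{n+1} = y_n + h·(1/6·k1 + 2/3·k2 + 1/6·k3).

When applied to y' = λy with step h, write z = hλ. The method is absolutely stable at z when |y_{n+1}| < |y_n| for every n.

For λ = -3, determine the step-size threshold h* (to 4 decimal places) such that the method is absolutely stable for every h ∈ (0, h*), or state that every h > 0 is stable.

Test eqn y'=λy, z=hλ:
  order 3, 3-stage ⇒ R(z)=1+z+z^2/2+z^3/6
  (e.g. R(-0.36)=0.69702, |R|=0.69702)

Boundary: |R(x)|=1, x<0.
x=-0.36: |R|=0.6970
|R(-2.83)|=1.6031 |R(-0.94)|=0.3634 |R(-0.61)|=0.5382
Bisect:
  x_lo=-2.9251 |R|=1.8183  x_hi=-0.3348 |R|=0.7150
  mid=-1.62996 |R|=0.02331 →hi
  mid=-2.27752 |R|=0.65293 →hi
  mid=-2.60131 |R|=1.15166 →lo
  mid=-2.43942 |R|=0.88343 →hi
  mid=-2.52036 |R|=1.01257 →lo
  mid=-2.47989 |R|=0.94679 →hi
  mid=-2.50012 |R|=0.97937 →hi
  mid=-2.51024 |R|=0.99589 →hi
  ...
  [-2.51277,-2.51261] ⇒ x*=-2.5127
Interval (-2.5127, 0).

(-2.5127,0); λ=-3 ⇒ h* = 0.8376.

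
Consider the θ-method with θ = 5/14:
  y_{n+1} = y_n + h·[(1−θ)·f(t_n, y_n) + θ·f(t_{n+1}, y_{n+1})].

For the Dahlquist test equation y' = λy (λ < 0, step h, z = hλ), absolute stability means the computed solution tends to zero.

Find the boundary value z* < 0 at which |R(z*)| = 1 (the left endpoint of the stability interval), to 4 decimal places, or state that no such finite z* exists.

Test eqn y'=λy, z=hλ:
  y_{n+1} = y_n + z·[9/14·y_n + 5/14·y_{n+1}] ⇒ (1 − 5/14z)y_{n+1} = (1 + 9/14z)y_n
  ⇒ R(z) = (1 + 9/14z)/(1 − 5/14z).

Need |R(x)|<1, x<0.
x=-1.74: |R|=0.0731
R=−1: 1+9/14x = −1+5/14x ⇒ -2/7x=2 ⇒ x=2/(-2/7)=-7.0000
Confirm numerically:
  x=-6.794: |R|=0.98282 <1
  x=-6.219: |R|=0.93072 <1
  x=-3.730: |R|=0.59939 <1
  x=-7.441: |R|=1.03445 >1
  x=-7.326: |R|=1.02576 >1
  x=-7.137: |R|=1.01103 >1
So |R|<1 on (-7.0000, 0).

left endpoint -7.0000.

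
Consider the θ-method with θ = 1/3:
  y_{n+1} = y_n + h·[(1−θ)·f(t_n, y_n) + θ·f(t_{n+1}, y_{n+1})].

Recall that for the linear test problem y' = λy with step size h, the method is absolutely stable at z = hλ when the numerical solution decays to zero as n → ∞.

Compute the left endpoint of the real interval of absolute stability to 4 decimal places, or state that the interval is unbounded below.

On y'=λy, z=hλ:
  y_{n+1} = y_n + z·[2/3·y_n + 1/3·y_{n+1}] ⇒ (1 − 1/3z)y_{n+1} = (1 + 2/3z)y_n
  so R(z) = (1 + 2/3z)/(1 − 1/3z).

Boundary: |R(x)|=1, x<0.
x=-0.69: |R|=0.4390
R=−1: 1+2/3x = −1+1/3x ⇒ -1/3x=2 ⇒ x=2/(-1/3)=-6.0000
Confirm numerically:
  x=-5.958: |R|=0.99531 <1
  x=-5.796: |R|=0.97681 <1
  x=-3.578: |R|=0.63180 <1
  x=-2.772: |R|=0.44075 <1
  x=-6.586: |R|=1.06113 >1
  x=-6.575: |R|=1.06005 >1
  x=-6.049: |R|=1.00541 >1
So |R|<1 on (-6.0000, 0).

left endpoint -6.0000.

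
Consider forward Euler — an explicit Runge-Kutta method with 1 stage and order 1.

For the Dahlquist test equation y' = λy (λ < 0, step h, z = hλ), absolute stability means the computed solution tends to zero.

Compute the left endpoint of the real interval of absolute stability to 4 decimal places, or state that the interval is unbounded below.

z* = -2.0000.

Test eqn y'=λy, z=hλ:
  order 1, 1-stage ⇒ R(z)=1+z
  (e.g. R(-0.51)=0.49000, |R|=0.49000)

Find x<0 with |R(x)|<1.
x=-0.51: |R|=0.4900
|R(-2.31)|=1.3100 |R(-1.45)|=0.4500 |R(-0.83)|=0.1700
Bisect:
  x_lo=-2.6902 |R|=1.6902  x_hi=-0.2107 |R|=0.7893
  mid=-1.45044 |R|=0.45044 →hi
  mid=-2.07031 |R|=1.07031 →lo
  mid=-1.76037 |R|=0.76037 →hi
  mid=-1.91534 |R|=0.91534 →hi
  mid=-1.99283 |R|=0.99283 →hi
  mid=-2.03157 |R|=1.03157 →lo
  mid=-2.01220 |R|=1.01220 →lo
  ...
  [-2.00009,-1.99994] ⇒ x*=-2.0000
So |R|<1 on (-2.0000, 0).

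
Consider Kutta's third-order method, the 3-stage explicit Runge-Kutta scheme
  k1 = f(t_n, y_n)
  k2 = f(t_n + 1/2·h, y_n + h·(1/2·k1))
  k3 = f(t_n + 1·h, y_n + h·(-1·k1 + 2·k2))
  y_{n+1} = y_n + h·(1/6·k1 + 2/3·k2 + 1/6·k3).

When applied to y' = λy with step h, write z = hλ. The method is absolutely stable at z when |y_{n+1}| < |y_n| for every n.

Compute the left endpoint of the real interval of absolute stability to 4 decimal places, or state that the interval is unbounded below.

On y'=λy, z=hλ:
  order 3, 3-stage ⇒ R(z)=1+z+z^2/2+z^3/6
  (e.g. R(-1.26)=0.20040, |R|=0.20040)

Need |R(x)|<1, x<0.
x=-1.26: |R|=0.2004
|R(-2.13)|=0.4721 |R(-1.13)|=0.2680 |R(-0.53)|=0.5856
Bisect:
  x_lo=-3.2565 |R|=2.7099  x_hi=-0.2032 |R|=0.8161
  mid=-1.72984 |R|=0.09638 →hi
  mid=-2.49317 |R|=0.96811 →hi
  mid=-2.87484 |R|=1.70245 →lo
  mid=-2.68401 |R|=1.30461 →lo
  mid=-2.58859 |R|=1.12913 →lo
  mid=-2.54088 |R|=1.04687 →lo
  mid=-2.51703 |R|=1.00706 →lo
  mid=-2.50510 |R|=0.98748 →hi
  mid=-2.51107 |R|=0.99724 →hi
  ...
  [-2.51293,-2.51274] ⇒ x*=-2.5127
Stable set (-2.5127, 0).

left endpoint -2.5127.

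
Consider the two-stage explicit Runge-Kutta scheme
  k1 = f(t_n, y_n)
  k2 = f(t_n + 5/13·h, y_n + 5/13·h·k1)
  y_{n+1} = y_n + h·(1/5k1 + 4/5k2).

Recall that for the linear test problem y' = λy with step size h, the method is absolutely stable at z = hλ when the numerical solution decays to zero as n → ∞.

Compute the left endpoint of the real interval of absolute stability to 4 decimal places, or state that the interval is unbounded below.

With y'=λy (z=hλ):
  k1=λy_n ⇒ h·k1=z·y_n;  k2=λ(1+5/13z)y_n ⇒ h·k2=z(1+5/13z)y_n
  y_{n+1}/y_n = 1 + 1/5z + 4/5z(1+5/13z) = 1 + z + 4/13z²
  so R(z) = 1 + z + 4/13z².

Boundary: |R(x)|=1, x<0.
x=-1.71: |R|=0.1897
R=1: x+4/13x²=0 ⇒ x=−13/4=-3.2500; min R=1−1/(4·4/13)=0.1875>−1
Confirm numerically:
  x=-3.150: |R|=0.90308 <1
  x=-3.001: |R|=0.77008 <1
  x=-2.398: |R|=0.37136 <1
  x=-2.094: |R|=0.25518 <1
  x=-3.850: |R|=1.71077 >1
  x=-3.667: |R|=1.47050 >1
  x=-3.358: |R|=1.11159 >1
Interval (-3.2500, 0).

z* = -3.2500.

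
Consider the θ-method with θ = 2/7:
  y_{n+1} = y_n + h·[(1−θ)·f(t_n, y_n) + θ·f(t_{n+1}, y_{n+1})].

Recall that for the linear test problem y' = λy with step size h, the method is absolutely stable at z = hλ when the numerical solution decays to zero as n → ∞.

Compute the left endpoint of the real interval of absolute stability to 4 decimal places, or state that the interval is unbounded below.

z* = -4.6667.

With y'=λy (z=hλ):
  y_{n+1} = y_n + z·[5/7·y_n + 2/7·y_{n+1}] ⇒ (1 − 2/7z)y_{n+1} = (1 + 5/7z)y_n
  so R(z) = (1 + 5/7z)/(1 − 2/7z).

Find x<0 with |R(x)|<1.
x=-1.48: |R|=0.0402
R=−1: 1+5/7x = −1+2/7x ⇒ -3/7x=2 ⇒ x=2/(-3/7)=-4.6667
Confirm numerically:
  x=-4.418: |R|=0.95289 <1
  x=-3.400: |R|=0.72464 <1
  x=-1.963: |R|=0.25764 <1
  x=-1.925: |R|=0.24194 <1
  x=-5.097: |R|=1.07508 >1
  x=-4.946: |R|=1.04961 >1
Interval (-4.6667, 0).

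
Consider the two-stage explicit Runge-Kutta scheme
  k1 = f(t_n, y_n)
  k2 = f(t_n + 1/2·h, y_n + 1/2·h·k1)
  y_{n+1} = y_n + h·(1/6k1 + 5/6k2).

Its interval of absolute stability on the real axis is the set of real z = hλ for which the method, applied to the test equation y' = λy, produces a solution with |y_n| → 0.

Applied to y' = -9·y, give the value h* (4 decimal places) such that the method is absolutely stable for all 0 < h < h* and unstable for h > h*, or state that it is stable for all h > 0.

Set f=λy, z=hλ:
  k1=λy_n ⇒ h·k1=z·y_n;  k2=λ(1+1/2z)y_n ⇒ h·k2=z(1+1/2z)y_n
  y_{n+1}/y_n = 1 + 1/6z + 5/6z(1+1/2z) = 1 + z + 5/12z²
  R(z) = 1 + z + 5/12z².

Boundary: |R(x)|=1, x<0.
x=-1.6: |R|=0.4667
R=1: x+5/12x²=0 ⇒ x=−12/5=-2.4000; min R=1−1/(4·5/12)=0.4000>−1
Confirm numerically:
  x=-2.067: |R|=0.71320 <1
  x=-1.455: |R|=0.42709 <1
  x=-1.423: |R|=0.42072 <1
  x=-1.122: |R|=0.40253 <1
  x=-2.838: |R|=1.51794 >1
  x=-2.700: |R|=1.33750 >1
Stable set (-2.4000, 0).

(-2.4000,0); λ=-9 ⇒ h* = (12/5)/9 = 0.2667.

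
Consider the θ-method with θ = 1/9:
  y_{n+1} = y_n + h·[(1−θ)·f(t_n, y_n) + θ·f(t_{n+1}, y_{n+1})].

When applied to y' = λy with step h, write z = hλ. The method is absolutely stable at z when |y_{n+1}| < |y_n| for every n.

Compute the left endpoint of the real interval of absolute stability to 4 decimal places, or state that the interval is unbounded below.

Set f=λy, z=hλ:
  y_{n+1} = y_n + z·[8/9·y_n + 1/9·y_{n+1}] ⇒ (1 − 1/9z)y_{n+1} = (1 + 8/9z)y_n
  R(z) = (1 + 8/9z)/(1 − 1/9z).

Solve |R(x)|<1 on ℝ⁻.
x=-1.2: |R|=0.0588
R=−1: 1+8/9x = −1+1/9x ⇒ -7/9x=2 ⇒ x=2/(-7/9)=-2.5714
Confirm numerically:
  x=-2.375: |R|=0.87912 <1
  x=-2.341: |R|=0.85777 <1
  x=-1.900: |R|=0.56881 <1
  x=-2.962: |R|=1.22856 >1
  x=-2.801: |R|=1.13617 >1
So |R|<1 on (-2.5714, 0).

left endpoint -2.5714.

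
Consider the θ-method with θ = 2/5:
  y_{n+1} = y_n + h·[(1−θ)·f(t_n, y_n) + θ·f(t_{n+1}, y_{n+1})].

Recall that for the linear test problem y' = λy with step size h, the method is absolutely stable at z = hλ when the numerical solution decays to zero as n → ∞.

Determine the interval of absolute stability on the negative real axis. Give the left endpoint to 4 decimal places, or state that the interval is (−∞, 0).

z∈(-10.0000,0).

Test eqn y'=λy, z=hλ:
  y_{n+1} = y_n + z·[3/5·y_n + 2/5·y_{n+1}] ⇒ (1 − 2/5z)y_{n+1} = (1 + 3/5z)y_n
  so R(z) = (1 + 3/5z)/(1 − 2/5z).

Need |R(x)|<1, x<0.
x=-1.35: |R|=0.1234
R=−1: 1+3/5x = −1+2/5x ⇒ -1/5x=2 ⇒ x=2/(-1/5)=-10.0000
Confirm numerically:
  x=-7.542: |R|=0.87761 <1
  x=-7.419: |R|=0.86990 <1
  x=-4.574: |R|=0.61648 <1
  x=-10.530: |R|=1.02034 >1
  x=-10.384: |R|=1.01490 >1
  x=-10.133: |R|=1.00526 >1
Interval (-10.0000, 0).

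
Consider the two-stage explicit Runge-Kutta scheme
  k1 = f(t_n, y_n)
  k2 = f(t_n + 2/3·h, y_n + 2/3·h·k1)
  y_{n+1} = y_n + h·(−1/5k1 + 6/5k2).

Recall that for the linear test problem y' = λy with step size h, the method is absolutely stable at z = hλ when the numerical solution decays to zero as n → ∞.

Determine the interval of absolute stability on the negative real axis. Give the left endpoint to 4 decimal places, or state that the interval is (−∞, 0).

With y'=λy (z=hλ):
  k1=λy_n ⇒ h·k1=z·y_n;  k2=λ(1+2/3z)y_n ⇒ h·k2=z(1+2/3z)y_n
  y_{n+1}/y_n = 1 − 1/5z + 6/5z(1+2/3z) = 1 + z + 4/5z²
  R(z) = 1 + z + 4/5z².

Need |R(x)|<1, x<0.
x=-0.51: |R|=0.6981
R=1: x+4/5x²=0 ⇒ x=−5/4=-1.2500; min R=1−1/(4·4/5)=0.6875>−1
Confirm numerically:
  x=-0.908: |R|=0.75157 <1
  x=-0.896: |R|=0.74625 <1
  x=-0.782: |R|=0.70722 <1
  x=-1.766: |R|=1.72900 >1
  x=-1.461: |R|=1.24662 >1
  x=-1.421: |R|=1.19439 >1
So |R|<1 on (-1.2500, 0).

z∈(-1.2500,0).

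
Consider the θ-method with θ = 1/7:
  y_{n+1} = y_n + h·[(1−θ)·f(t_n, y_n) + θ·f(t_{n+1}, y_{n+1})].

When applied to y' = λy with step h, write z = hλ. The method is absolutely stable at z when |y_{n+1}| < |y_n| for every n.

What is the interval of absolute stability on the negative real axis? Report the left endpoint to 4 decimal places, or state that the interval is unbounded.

On y'=λy, z=hλ:
  y_{n+1} = y_n + z·[6/7·y_n + 1/7·y_{n+1}] ⇒ (1 − 1/7z)y_{n+1} = (1 + 6/7z)y_n
  so R(z) = (1 + 6/7z)/(1 − 1/7z).

Find x<0 with |R(x)|<1.
x=-1.39: |R|=0.1597
R=−1: 1+6/7x = −1+1/7x ⇒ -5/7x=2 ⇒ x=2/(-5/7)=-2.8000
Confirm numerically:
  x=-1.882: |R|=0.48322 <1
  x=-1.627: |R|=0.32016 <1
  x=-1.510: |R|=0.24207 <1
  x=-1.150: |R|=0.01227 <1
  x=-2.895: |R|=1.04800 >1
  x=-2.870: |R|=1.03546 >1
Stable set (-2.8000, 0).

(-2.8000, 0).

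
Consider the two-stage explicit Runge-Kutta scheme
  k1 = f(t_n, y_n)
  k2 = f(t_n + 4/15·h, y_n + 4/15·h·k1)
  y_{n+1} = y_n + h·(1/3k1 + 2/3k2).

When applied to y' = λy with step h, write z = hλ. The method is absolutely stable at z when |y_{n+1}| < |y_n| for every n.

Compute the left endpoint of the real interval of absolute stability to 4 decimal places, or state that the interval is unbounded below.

Test eqn y'=λy, z=hλ:
  k1=λy_n ⇒ h·k1=z·y_n;  k2=λ(1+4/15z)y_n ⇒ h·k2=z(1+4/15z)y_n
  y_{n+1}/y_n = 1 + 1/3z + 2/3z(1+4/15z) = 1 + z + 8/45z²
  Hence R(z) = 1 + z + 8/45z².

Need |R(x)|<1, x<0.
x=-0.76: |R|=0.3427
R=1: x+8/45x²=0 ⇒ x=−45/8=-5.6250; min R=1−1/(4·8/45)=-0.4062>−1
Confirm numerically:
  x=-5.359: |R|=0.74658 <1
  x=-3.199: |R|=0.37969 <1
  x=-2.657: |R|=0.40195 <1
  x=-6.026: |R|=1.42959 >1
  x=-5.752: |R|=1.12987 >1
Stable set (-5.6250, 0).

left endpoint -5.6250.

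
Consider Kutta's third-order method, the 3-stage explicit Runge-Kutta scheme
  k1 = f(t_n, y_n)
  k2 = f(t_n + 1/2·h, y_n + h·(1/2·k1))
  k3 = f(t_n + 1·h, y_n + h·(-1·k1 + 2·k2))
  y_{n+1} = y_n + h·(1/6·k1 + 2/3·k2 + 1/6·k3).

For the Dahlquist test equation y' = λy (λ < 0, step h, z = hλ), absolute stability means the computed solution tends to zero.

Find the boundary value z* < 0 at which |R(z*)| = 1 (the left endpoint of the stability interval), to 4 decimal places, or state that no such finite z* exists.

Test eqn y'=λy, z=hλ:
  order 3, 3-stage ⇒ R(z)=1+z+z^2/2+z^3/6
  (e.g. R(-1.46)=0.08711, |R|=0.08711)

Find x<0 with |R(x)|<1.
x=-1.46: |R|=0.0871
|R(-2.3)|=0.6828 |R(-2.13)|=0.4721 |R(-1.69)|=0.0664
Bisect:
  x_lo=-3.1261 |R|=2.3314  x_hi=-0.1851 |R|=0.8310
  mid=-1.65556 |R|=0.04140 →hi
  mid=-2.39081 |R|=0.81045 →hi
  mid=-2.75843 |R|=1.45208 →lo
  mid=-2.57462 |R|=1.10466 →lo
  mid=-2.48271 |R|=0.95130 →hi
  mid=-2.52866 |R|=1.02637 →lo
  mid=-2.50569 |R|=0.98843 →hi
  mid=-2.51718 |R|=1.00730 →lo
  mid=-2.51143 |R|=0.99784 →hi
  mid=-2.51430 |R|=1.00256 →lo
  ...
  [-2.51287,-2.51269] ⇒ x*=-2.5127
Stable set (-2.5127, 0).

z* = -2.5127.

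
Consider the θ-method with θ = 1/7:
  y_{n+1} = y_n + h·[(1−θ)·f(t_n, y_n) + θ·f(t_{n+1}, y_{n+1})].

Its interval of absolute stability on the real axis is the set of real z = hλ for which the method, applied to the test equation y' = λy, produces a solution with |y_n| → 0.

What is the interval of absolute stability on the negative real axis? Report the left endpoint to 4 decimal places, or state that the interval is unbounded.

On y'=λy, z=hλ:
  y_{n+1} = y_n + z·[6/7·y_n + 1/7·y_{n+1}] ⇒ (1 − 1/7z)y_{n+1} = (1 + 6/7z)y_n
  R(z) = (1 + 6/7z)/(1 − 1/7z).

Solve |R(x)|<1 on ℝ⁻.
x=-0.9: |R|=0.2025
R=−1: 1+6/7x = −1+1/7x ⇒ -5/7x=2 ⇒ x=2/(-5/7)=-2.8000
Confirm numerically:
  x=-2.351: |R|=0.75992 <1
  x=-1.306: |R|=0.10065 <1
  x=-1.272: |R|=0.07640 <1
  x=-3.362: |R|=1.27118 >1
  x=-3.273: |R|=1.23022 >1
So |R|<1 on (-2.8000, 0).

z∈(-2.8000,0).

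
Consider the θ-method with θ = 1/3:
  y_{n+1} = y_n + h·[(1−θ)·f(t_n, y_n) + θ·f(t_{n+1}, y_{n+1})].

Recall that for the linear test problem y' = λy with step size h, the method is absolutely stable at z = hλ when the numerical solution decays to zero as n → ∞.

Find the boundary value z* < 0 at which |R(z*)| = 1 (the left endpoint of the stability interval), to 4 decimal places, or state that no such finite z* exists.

On y'=λy, z=hλ:
  y_{n+1} = y_n + z·[2/3·y_n + 1/3·y_{n+1}] ⇒ (1 − 1/3z)y_{n+1} = (1 + 2/3z)y_n
  so R(z) = (1 + 2/3z)/(1 − 1/3z).

Boundary: |R(x)|=1, x<0.
x=-0.7: |R|=0.4324
R=−1: 1+2/3x = −1+1/3x ⇒ -1/3x=2 ⇒ x=2/(-1/3)=-6.0000
Confirm numerically:
  x=-4.709: |R|=0.83253 <1
  x=-4.063: |R|=0.72575 <1
  x=-3.575: |R|=0.63118 <1
  x=-6.489: |R|=1.05153 >1
  x=-6.039: |R|=1.00431 >1
Interval (-6.0000, 0).

z* = -6.0000.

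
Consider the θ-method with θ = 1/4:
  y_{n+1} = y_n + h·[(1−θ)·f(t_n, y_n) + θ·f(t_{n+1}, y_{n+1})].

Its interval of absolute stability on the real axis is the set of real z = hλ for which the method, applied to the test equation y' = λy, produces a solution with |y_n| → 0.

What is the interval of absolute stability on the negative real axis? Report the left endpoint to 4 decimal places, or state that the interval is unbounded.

z∈(-4.0000,0).

With y'=λy (z=hλ):
  y_{n+1} = y_n + z·[3/4·y_n + 1/4·y_{n+1}] ⇒ (1 − 1/4z)y_{n+1} = (1 + 3/4z)y_n
  ⇒ R(z) = (1 + 3/4z)/(1 − 1/4z).

Solve |R(x)|<1 on ℝ⁻.
x=-0.94: |R|=0.2389
R=−1: 1+3/4x = −1+1/4x ⇒ -1/2x=2 ⇒ x=2/(-1/2)=-4.0000
Confirm numerically:
  x=-3.272: |R|=0.79978 <1
  x=-2.622: |R|=0.58381 <1
  x=-2.569: |R|=0.56432 <1
  x=-2.475: |R|=0.52896 <1
  x=-4.590: |R|=1.13737 >1
  x=-4.323: |R|=1.07762 >1
Stable set (-4.0000, 0).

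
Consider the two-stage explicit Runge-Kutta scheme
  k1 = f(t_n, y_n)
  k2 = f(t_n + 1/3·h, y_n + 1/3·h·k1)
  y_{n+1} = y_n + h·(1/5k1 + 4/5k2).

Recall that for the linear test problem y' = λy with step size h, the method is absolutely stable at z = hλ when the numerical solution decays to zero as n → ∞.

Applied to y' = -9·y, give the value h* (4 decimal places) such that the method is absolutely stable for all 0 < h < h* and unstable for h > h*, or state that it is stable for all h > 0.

With y'=λy (z=hλ):
  k1=λy_n ⇒ h·k1=z·y_n;  k2=λ(1+1/3z)y_n ⇒ h·k2=z(1+1/3z)y_n
  y_{n+1}/y_n = 1 + 1/5z + 4/5z(1+1/3z) = 1 + z + 4/15z²
  ⇒ R(z) = 1 + z + 4/15z².

Boundary: |R(x)|=1, x<0.
x=-1.31: |R|=0.1476
R=1: x+4/15x²=0 ⇒ x=−15/4=-3.7500; min R=1−1/(4·4/15)=0.0625>−1
Confirm numerically:
  x=-3.571: |R|=0.82954 <1
  x=-2.926: |R|=0.35706 <1
  x=-2.078: |R|=0.07349 <1
  x=-4.328: |R|=1.66709 >1
  x=-4.245: |R|=1.56034 >1
  x=-3.831: |R|=1.08275 >1
So |R|<1 on (-3.7500, 0).

(-3.7500,0); λ=-9 ⇒ h* = (15/4)/9 = 0.4167.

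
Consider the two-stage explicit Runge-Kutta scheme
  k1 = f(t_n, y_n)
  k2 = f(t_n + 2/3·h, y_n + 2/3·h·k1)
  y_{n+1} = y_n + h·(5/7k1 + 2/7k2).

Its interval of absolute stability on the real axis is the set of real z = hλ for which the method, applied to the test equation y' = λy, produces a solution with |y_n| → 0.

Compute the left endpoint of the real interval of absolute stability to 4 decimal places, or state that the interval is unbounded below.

z* = -5.2500.

Test eqn y'=λy, z=hλ:
  k1=λy_n ⇒ h·k1=z·y_n;  k2=λ(1+2/3z)y_n ⇒ h·k2=z(1+2/3z)y_n
  y_{n+1}/y_n = 1 + 5/7z + 2/7z(1+2/3z) = 1 + z + 4/21z²
  Hence R(z) = 1 + z + 4/21z².

Find x<0 with |R(x)|<1.
x=-0.58: |R|=0.4841
R=1: x+4/21x²=0 ⇒ x=−21/4=-5.2500; min R=1−1/(4·4/21)=-0.3125>−1
Confirm numerically:
  x=-3.927: |R|=0.01040 <1
  x=-2.456: |R|=0.30706 <1
  x=-2.264: |R|=0.28768 <1
  x=-2.121: |R|=0.26412 <1
  x=-5.707: |R|=1.49678 >1
  x=-5.435: |R|=1.19152 >1
So |R|<1 on (-5.2500, 0).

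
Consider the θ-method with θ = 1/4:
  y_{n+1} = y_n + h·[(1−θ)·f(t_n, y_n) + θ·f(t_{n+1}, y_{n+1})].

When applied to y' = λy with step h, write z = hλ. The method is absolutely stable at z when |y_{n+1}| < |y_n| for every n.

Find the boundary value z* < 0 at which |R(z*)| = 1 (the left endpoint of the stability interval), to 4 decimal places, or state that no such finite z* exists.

left endpoint -4.0000.

Set f=λy, z=hλ:
  y_{n+1} = y_n + z·[3/4·y_n + 1/4·y_{n+1}] ⇒ (1 − 1/4z)y_{n+1} = (1 + 3/4z)y_n
  ⇒ R(z) = (1 + 3/4z)/(1 − 1/4z).

Find x<0 with |R(x)|<1.
x=-0.46: |R|=0.5874
R=−1: 1+3/4x = −1+1/4x ⇒ -1/2x=2 ⇒ x=2/(-1/2)=-4.0000
Confirm numerically:
  x=-3.951: |R|=0.98767 <1
  x=-3.632: |R|=0.90356 <1
  x=-3.296: |R|=0.80702 <1
  x=-4.287: |R|=1.06927 >1
  x=-4.083: |R|=1.02054 >1
  x=-4.062: |R|=1.01538 >1
Stable set (-4.0000, 0).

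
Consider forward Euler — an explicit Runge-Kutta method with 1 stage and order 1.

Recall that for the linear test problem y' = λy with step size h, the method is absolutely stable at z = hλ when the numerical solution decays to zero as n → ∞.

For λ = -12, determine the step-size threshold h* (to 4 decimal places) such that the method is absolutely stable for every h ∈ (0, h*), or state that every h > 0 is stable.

On y'=λy, z=hλ:
  order 1, 1-stage ⇒ R(z)=1+z
  (e.g. R(-0.5)=0.50000, |R|=0.50000)

Solve |R(x)|<1 on ℝ⁻.
x=-0.5: |R|=0.5000
|R(-2.07)|=1.0700 |R(-1.86)|=0.8600 |R(-1.66)|=0.6600
Bisect:
  x_lo=-2.8458 |R|=1.8458  x_hi=-0.3408 |R|=0.6592
  mid=-1.59333 |R|=0.59333 →hi
  mid=-2.21958 |R|=1.21958 →lo
  mid=-1.90645 |R|=0.90645 →hi
  mid=-2.06302 |R|=1.06302 →lo
  mid=-1.98474 |R|=0.98474 →hi
  mid=-2.02388 |R|=1.02388 →lo
  mid=-2.00431 |R|=1.00431 →lo
  mid=-1.99452 |R|=0.99452 →hi
  mid=-1.99941 |R|=0.99941 →hi
  ...
  [-2.00002,-1.99987] ⇒ x*=-2.0000
So |R|<1 on (-2.0000, 0).

(-2.0000,0); λ=-12 ⇒ h* = 0.1667.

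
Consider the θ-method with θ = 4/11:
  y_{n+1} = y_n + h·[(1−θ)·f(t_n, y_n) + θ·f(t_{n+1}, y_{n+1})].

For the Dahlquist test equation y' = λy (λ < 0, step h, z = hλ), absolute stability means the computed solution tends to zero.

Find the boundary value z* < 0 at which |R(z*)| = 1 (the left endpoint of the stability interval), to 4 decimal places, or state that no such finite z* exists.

With y'=λy (z=hλ):
  y_{n+1} = y_n + z·[7/11·y_n + 4/11·y_{n+1}] ⇒ (1 − 4/11z)y_{n+1} = (1 + 7/11z)y_n
  Hence R(z) = (1 + 7/11z)/(1 − 4/11z).

Solve |R(x)|<1 on ℝ⁻.
x=-0.35: |R|=0.6895
R=−1: 1+7/11x = −1+4/11x ⇒ -3/11x=2 ⇒ x=2/(-3/11)=-7.3333
Confirm numerically:
  x=-6.668: |R|=0.94702 <1
  x=-5.011: |R|=0.77558 <1
  x=-4.996: |R|=0.77369 <1
  x=-4.504: |R|=0.70747 <1
  x=-7.709: |R|=1.02694 >1
  x=-7.362: |R|=1.00213 >1
So |R|<1 on (-7.3333, 0).

left endpoint -7.3333.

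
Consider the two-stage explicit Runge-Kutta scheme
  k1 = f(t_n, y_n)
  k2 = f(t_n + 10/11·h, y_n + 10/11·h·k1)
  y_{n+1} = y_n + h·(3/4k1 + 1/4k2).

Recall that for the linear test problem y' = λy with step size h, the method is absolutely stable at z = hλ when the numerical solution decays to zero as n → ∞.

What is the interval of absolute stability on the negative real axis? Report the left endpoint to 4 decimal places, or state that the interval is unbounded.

On y'=λy, z=hλ:
  k1=λy_n ⇒ h·k1=z·y_n;  k2=λ(1+10/11z)y_n ⇒ h·k2=z(1+10/11z)y_n
  y_{n+1}/y_n = 1 + 3/4z + 1/4z(1+10/11z) = 1 + z + 5/22z²
  R(z) = 1 + z + 5/22z².

Find x<0 with |R(x)|<1.
x=-0.77: |R|=0.3648
R=1: x+5/22x²=0 ⇒ x=−22/5=-4.4000; min R=1−1/(4·5/22)=-0.1000>−1
Confirm numerically:
  x=-3.988: |R|=0.62658 <1
  x=-3.866: |R|=0.53081 <1
  x=-2.443: |R|=0.08658 <1
  x=-4.893: |R|=1.54824 >1
  x=-4.641: |R|=1.25420 >1
  x=-4.509: |R|=1.11170 >1
So |R|<1 on (-4.4000, 0).

(-4.4000, 0).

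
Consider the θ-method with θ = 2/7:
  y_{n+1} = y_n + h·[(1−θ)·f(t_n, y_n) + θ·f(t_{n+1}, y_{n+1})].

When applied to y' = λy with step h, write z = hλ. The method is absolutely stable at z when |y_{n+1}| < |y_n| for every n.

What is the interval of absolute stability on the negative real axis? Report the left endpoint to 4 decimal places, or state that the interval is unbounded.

On y'=λy, z=hλ:
  y_{n+1} = y_n + z·[5/7·y_n + 2/7·y_{n+1}] ⇒ (1 − 2/7z)y_{n+1} = (1 + 5/7z)y_n
  R(z) = (1 + 5/7z)/(1 − 2/7z).

Find x<0 with |R(x)|<1.
x=-1.23: |R|=0.0899
R=−1: 1+5/7x = −1+2/7x ⇒ -3/7x=2 ⇒ x=2/(-3/7)=-4.6667
Confirm numerically:
  x=-4.464: |R|=0.96183 <1
  x=-3.730: |R|=0.80567 <1
  x=-3.086: |R|=0.63999 <1
  x=-2.827: |R|=0.56385 <1
  x=-5.166: |R|=1.08643 >1
  x=-5.156: |R|=1.08480 >1
So |R|<1 on (-4.6667, 0).

(-4.6667, 0).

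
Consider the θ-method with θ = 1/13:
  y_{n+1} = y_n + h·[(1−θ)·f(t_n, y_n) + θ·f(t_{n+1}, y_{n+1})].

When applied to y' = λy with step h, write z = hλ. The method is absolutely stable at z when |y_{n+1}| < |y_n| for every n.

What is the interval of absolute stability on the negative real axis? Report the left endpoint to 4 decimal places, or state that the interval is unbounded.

Test eqn y'=λy, z=hλ:
  y_{n+1} = y_n + z·[12/13·y_n + 1/13·y_{n+1}] ⇒ (1 − 1/13z)y_{n+1} = (1 + 12/13z)y_n
  so R(z) = (1 + 12/13z)/(1 − 1/13z).

Solve |R(x)|<1 on ℝ⁻.
x=-0.87: |R|=0.1846
R=−1: 1+12/13x = −1+1/13x ⇒ -11/13x=2 ⇒ x=2/(-11/13)=-2.3636
Confirm numerically:
  x=-1.200: |R|=0.09859 <1
  x=-1.107: |R|=0.02013 <1
  x=-1.083: |R|=0.00028 <1
  x=-1.075: |R|=0.00710 <1
  x=-2.813: |R|=1.31259 >1
  x=-2.452: |R|=1.06290 >1
Stable set (-2.3636, 0).

z∈(-2.3636,0).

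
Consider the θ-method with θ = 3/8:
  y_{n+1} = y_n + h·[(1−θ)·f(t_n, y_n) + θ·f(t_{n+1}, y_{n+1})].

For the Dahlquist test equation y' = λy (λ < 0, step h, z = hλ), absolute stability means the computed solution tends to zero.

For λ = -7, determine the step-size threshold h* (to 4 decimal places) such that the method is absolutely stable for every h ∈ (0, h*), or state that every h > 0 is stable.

(-8.0000,0); λ=-7 ⇒ h* = (8)/7 = 1.1429.

Test eqn y'=λy, z=hλ:
  y_{n+1} = y_n + z·[5/8·y_n + 3/8·y_{n+1}] ⇒ (1 − 3/8z)y_{n+1} = (1 + 5/8z)y_n
  R(z) = (1 + 5/8z)/(1 − 3/8z).

Find x<0 with |R(x)|<1.
x=-0.75: |R|=0.4146
R=−1: 1+5/8x = −1+3/8x ⇒ -1/4x=2 ⇒ x=2/(-1/4)=-8.0000
Confirm numerically:
  x=-6.993: |R|=0.93050 <1
  x=-6.189: |R|=0.86367 <1
  x=-3.283: |R|=0.47145 <1
  x=-8.504: |R|=1.03008 >1
  x=-8.398: |R|=1.02398 >1
  x=-8.182: |R|=1.01118 >1
So |R|<1 on (-8.0000, 0).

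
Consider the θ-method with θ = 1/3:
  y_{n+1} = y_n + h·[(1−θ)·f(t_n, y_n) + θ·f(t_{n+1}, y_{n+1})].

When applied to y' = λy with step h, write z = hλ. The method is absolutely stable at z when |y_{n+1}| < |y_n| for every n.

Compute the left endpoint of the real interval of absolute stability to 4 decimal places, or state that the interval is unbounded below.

Set f=λy, z=hλ:
  y_{n+1} = y_n + z·[2/3·y_n + 1/3·y_{n+1}] ⇒ (1 − 1/3z)y_{n+1} = (1 + 2/3z)y_n
  Hence R(z) = (1 + 2/3z)/(1 − 1/3z).

Find x<0 with |R(x)|<1.
x=-0.68: |R|=0.4457
R=−1: 1+2/3x = −1+1/3x ⇒ -1/3x=2 ⇒ x=2/(-1/3)=-6.0000
Confirm numerically:
  x=-5.461: |R|=0.93630 <1
  x=-3.348: |R|=0.58223 <1
  x=-2.829: |R|=0.45600 <1
  x=-6.477: |R|=1.05033 >1
  x=-6.288: |R|=1.03101 >1
  x=-6.040: |R|=1.00442 >1
Stable set (-6.0000, 0).

z* = -6.0000.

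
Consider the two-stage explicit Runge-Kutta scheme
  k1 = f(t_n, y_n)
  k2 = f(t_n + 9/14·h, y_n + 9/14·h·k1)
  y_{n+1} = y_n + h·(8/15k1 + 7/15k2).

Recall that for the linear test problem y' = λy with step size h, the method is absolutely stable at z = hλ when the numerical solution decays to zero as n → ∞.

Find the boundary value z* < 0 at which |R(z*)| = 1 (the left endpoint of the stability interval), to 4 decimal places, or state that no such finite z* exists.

left endpoint -3.3333.

On y'=λy, z=hλ:
  k1=λy_n ⇒ h·k1=z·y_n;  k2=λ(1+9/14z)y_n ⇒ h·k2=z(1+9/14z)y_n
  y_{n+1}/y_n = 1 + 8/15z + 7/15z(1+9/14z) = 1 + z + 3/10z²
  Hence R(z) = 1 + z + 3/10z².

Need |R(x)|<1, x<0.
x=-1.69: |R|=0.1668
R=1: x+3/10x²=0 ⇒ x=−10/3=-3.3333; min R=1−1/(4·3/10)=0.1667>−1
Confirm numerically:
  x=-2.643: |R|=0.45263 <1
  x=-1.758: |R|=0.16917 <1
  x=-1.749: |R|=0.16870 <1
  x=-1.586: |R|=0.16862 <1
  x=-3.871: |R|=1.62439 >1
  x=-3.775: |R|=1.50019 >1
  x=-3.541: |R|=1.22060 >1
Stable set (-3.3333, 0).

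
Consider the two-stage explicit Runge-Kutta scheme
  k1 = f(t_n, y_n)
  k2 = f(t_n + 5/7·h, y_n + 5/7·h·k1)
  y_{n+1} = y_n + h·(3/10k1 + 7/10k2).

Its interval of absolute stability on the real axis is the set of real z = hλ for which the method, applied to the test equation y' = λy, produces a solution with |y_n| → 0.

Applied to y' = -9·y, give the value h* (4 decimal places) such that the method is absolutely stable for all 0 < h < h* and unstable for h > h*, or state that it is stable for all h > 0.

With y'=λy (z=hλ):
  k1=λy_n ⇒ h·k1=z·y_n;  k2=λ(1+5/7z)y_n ⇒ h·k2=z(1+5/7z)y_n
  y_{n+1}/y_n = 1 + 3/10z + 7/10z(1+5/7z) = 1 + z + 1/2z²
  R(z) = 1 + z + 1/2z².

Boundary: |R(x)|=1, x<0.
x=-0.57: |R|=0.5924
R=1: x+1/2x²=0 ⇒ x=−2=-2.0000; min R=1−1/(4·1/2)=0.5000>−1
Confirm numerically:
  x=-1.583: |R|=0.66994 <1
  x=-1.019: |R|=0.50018 <1
  x=-0.899: |R|=0.50510 <1
  x=-2.298: |R|=1.34240 >1
  x=-2.229: |R|=1.25522 >1
  x=-2.101: |R|=1.10610 >1
Stable set (-2.0000, 0).

(-2.0000,0); λ=-9 ⇒ h* = (2)/9 = 0.2222.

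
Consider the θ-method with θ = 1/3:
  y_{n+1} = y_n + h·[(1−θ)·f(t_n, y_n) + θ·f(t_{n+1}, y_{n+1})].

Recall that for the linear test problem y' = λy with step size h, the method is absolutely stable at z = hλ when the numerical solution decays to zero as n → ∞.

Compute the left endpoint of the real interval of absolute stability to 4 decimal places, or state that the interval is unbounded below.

z* = -6.0000.

Test eqn y'=λy, z=hλ:
  y_{n+1} = y_n + z·[2/3·y_n + 1/3·y_{n+1}] ⇒ (1 − 1/3z)y_{n+1} = (1 + 2/3z)y_n
  Hence R(z) = (1 + 2/3z)/(1 − 1/3z).

Boundary: |R(x)|=1, x<0.
x=-0.63: |R|=0.4793
R=−1: 1+2/3x = −1+1/3x ⇒ -1/3x=2 ⇒ x=2/(-1/3)=-6.0000
Confirm numerically:
  x=-5.967: |R|=0.99632 <1
  x=-4.447: |R|=0.79146 <1
  x=-3.141: |R|=0.53444 <1
  x=-2.460: |R|=0.35165 <1
  x=-6.585: |R|=1.06103 >1
  x=-6.025: |R|=1.00277 >1
Stable set (-6.0000, 0).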